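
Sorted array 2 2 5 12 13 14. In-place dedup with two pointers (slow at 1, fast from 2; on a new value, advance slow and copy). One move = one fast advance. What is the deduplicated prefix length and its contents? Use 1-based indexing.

length 5; prefix = [2, 5, 12, 13, 14]

slow=1 fast=2: a[fast]=2=a[slow] dup, fast++
slow=1 fast=3: a[fast]=5≠a[slow]=2 write a[2]=5, slow++,fast++
slow=2 fast=4: a[fast]=12≠a[slow]=5 write a[3]=12, slow++,fast++
slow=3 fast=5: a[fast]=13≠a[slow]=12 write a[4]=13, slow++,fast++
slow=4 fast=6: a[fast]=14≠a[slow]=13 write a[5]=14, slow++,fast++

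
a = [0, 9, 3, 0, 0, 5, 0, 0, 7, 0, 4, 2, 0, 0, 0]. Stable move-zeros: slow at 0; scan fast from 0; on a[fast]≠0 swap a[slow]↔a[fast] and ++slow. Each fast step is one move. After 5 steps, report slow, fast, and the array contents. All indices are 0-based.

slow=2, fast=5, a=[9, 3, 0, 0, 0, 5, 0, 0, 7, 0, 4, 2, 0, 0, 0]

slow=0 fast=0: a[fast]=0, fast++
slow=0 fast=1: a[fast]=9≠0 swap→a[0]=9, slow++,fast++
slow=1 fast=2: a[fast]=3≠0 swap→a[1]=3, slow++,fast++
slow=2 fast=3: a[fast]=0, fast++
slow=2 fast=4: a[fast]=0, fast++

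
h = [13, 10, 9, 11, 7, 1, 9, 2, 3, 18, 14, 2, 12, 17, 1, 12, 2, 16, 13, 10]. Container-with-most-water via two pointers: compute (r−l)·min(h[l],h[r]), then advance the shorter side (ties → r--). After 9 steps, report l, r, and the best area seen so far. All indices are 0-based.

l=0 r=19: min(13,10)*19=190 best=190 *, r--
l=0 r=18: min(13,13)*18=234 best=234 *, r--
l=0 r=17: min(13,16)*17=221 best=234, l++
l=1 r=17: min(10,16)*16=160 best=234, l++
l=2 r=17: min(9,16)*15=135 best=234, l++
l=3 r=17: min(11,16)*14=154 best=234, l++
l=4 r=17: min(7,16)*13=91 best=234, l++
l=5 r=17: min(1,16)*12=12 best=234, l++
l=6 r=17: min(9,16)*11=99 best=234, l++

l=7, r=17, best area=234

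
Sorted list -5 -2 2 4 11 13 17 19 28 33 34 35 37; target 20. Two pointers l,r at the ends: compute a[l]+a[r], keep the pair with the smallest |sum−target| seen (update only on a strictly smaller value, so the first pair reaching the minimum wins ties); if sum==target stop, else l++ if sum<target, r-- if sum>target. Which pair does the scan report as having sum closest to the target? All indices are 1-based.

[1,13] -5+37=32 d=12 * → r--
[1,12] -5+35=30 d=10 * → r--
[1,11] -5+34=29 d=9 * → r--
[1,10] -5+33=28 d=8 * → r--
[1,9] -5+28=23 d=3 * → r--
[1,8] -5+19=14 d=6 → l++
[2,8] -2+19=17 d=3 → l++
[3,8] 2+19=21 d=1 * → r--
[3,7] 2+17=19 d=1 → l++
[4,7] 4+17=21 d=1 → r--
[4,6] 4+13=17 d=3 → l++
[5,6] 11+13=24 d=4 → r--

pair (2, 19) with sum 21 (|Δ|=1)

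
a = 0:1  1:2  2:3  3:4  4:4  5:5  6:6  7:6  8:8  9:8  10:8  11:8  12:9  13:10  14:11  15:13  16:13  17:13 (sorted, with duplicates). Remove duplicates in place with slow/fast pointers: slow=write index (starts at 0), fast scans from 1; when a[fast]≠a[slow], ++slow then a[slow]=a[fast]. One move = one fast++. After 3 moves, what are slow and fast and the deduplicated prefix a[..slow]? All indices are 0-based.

slow=0 fast=1: a[fast]=2≠a[slow]=1 write a[1]=2, slow++,fast++
slow=1 fast=2: a[fast]=3≠a[slow]=2 write a[2]=3, slow++,fast++
slow=2 fast=3: a[fast]=4≠a[slow]=3 write a[3]=4, slow++,fast++

slow=3, fast=4, prefix=[1, 2, 3, 4]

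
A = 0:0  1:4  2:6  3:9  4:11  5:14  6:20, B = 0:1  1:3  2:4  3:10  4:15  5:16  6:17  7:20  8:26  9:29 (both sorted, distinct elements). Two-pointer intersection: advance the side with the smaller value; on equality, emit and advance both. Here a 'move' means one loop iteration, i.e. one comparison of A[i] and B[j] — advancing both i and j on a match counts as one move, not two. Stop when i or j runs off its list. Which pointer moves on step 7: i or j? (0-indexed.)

i=0 j=0: 0<1, i++
i=1 j=0: 4>1, j++
i=1 j=1: 4>3, j++
i=1 j=2: 4==4 emit, i++,j++
i=2 j=3: 6<10, i++
i=3 j=3: 9<10, i++
i=4 j=3: 11>10, j++

j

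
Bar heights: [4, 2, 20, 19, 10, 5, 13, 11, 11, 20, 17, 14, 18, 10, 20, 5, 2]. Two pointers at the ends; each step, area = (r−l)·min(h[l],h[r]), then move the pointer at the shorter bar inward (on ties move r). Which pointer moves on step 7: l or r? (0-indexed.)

l=0 r=16: min(4,2)*16=32 best=32 *, r--
l=0 r=15: min(4,5)*15=60 best=60 *, l++
l=1 r=15: min(2,5)*14=28 best=60, l++
l=2 r=15: min(20,5)*13=65 best=65 *, r--
l=2 r=14: min(20,20)*12=240 best=240 *, r--
l=2 r=13: min(20,10)*11=110 best=240, r--
l=2 r=12: min(20,18)*10=180 best=240, r--

r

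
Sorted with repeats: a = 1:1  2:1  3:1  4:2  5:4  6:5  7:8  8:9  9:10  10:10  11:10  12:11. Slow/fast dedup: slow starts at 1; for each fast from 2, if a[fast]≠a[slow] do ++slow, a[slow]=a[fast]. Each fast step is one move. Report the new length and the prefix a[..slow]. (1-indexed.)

(s=1,f=2) a[fast]=1=a[slow] dup → fast++
(s=1,f=3) a[fast]=1=a[slow] dup → fast++
(s=1,f=4) a[fast]=2≠a[slow]=1 write a[2]=2 → slow++,fast++
(s=2,f=5) a[fast]=4≠a[slow]=2 write a[3]=4 → slow++,fast++
(s=3,f=6) a[fast]=5≠a[slow]=4 write a[4]=5 → slow++,fast++
(s=4,f=7) a[fast]=8≠a[slow]=5 write a[5]=8 → slow++,fast++
(s=5,f=8) a[fast]=9≠a[slow]=8 write a[6]=9 → slow++,fast++
(s=6,f=9) a[fast]=10≠a[slow]=9 write a[7]=10 → slow++,fast++
(s=7,f=10) a[fast]=10=a[slow] dup → fast++
(s=7,f=11) a[fast]=10=a[slow] dup → fast++
(s=7,f=12) a[fast]=11≠a[slow]=10 write a[8]=11 → slow++,fast++

length 8; prefix = [1, 2, 4, 5, 8, 9, 10, 11]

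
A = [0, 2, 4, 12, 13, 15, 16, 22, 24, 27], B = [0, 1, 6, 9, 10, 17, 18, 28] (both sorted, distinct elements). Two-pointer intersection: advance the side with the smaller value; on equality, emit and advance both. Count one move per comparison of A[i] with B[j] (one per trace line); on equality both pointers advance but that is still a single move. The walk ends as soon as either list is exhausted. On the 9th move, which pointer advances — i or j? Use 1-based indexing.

i=1 j=1: 0==0 emit, i++,j++
i=2 j=2: 2>1, j++
i=2 j=3: 2<6, i++
i=3 j=3: 4<6, i++
i=4 j=3: 12>6, j++
i=4 j=4: 12>9, j++
i=4 j=5: 12>10, j++
i=4 j=6: 12<17, i++
i=5 j=6: 13<17, i++

i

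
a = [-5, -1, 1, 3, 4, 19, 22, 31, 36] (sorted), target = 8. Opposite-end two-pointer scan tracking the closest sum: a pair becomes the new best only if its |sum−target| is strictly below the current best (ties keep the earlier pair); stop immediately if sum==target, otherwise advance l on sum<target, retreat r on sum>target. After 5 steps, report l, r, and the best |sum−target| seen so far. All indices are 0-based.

l=0 r=8: -5+36=31 d=23 *, r--
l=0 r=7: -5+31=26 d=18 *, r--
l=0 r=6: -5+22=17 d=9 *, r--
l=0 r=5: -5+19=14 d=6 *, r--
l=0 r=4: -5+4=-1 d=9, l++

l=1, r=4, best |Δ|=6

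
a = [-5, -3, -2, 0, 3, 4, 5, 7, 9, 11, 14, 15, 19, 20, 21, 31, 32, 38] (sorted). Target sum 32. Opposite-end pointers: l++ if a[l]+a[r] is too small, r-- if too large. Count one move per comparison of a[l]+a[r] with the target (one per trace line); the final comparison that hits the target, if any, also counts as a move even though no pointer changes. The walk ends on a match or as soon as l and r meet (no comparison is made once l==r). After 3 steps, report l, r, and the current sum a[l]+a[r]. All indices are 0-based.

l=2, r=16, sum=30

l=0 r=17: -5+38=33 >32, r--
l=0 r=16: -5+32=27 <32, l++
l=1 r=16: -3+32=29 <32, l++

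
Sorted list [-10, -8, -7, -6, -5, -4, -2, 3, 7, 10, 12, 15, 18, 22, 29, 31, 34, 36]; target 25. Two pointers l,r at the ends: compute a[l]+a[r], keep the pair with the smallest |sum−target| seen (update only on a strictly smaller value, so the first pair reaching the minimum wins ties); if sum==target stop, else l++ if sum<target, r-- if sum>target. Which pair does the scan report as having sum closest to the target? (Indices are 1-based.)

pair (-6, 31) with sum 25 (|Δ|=0)

[1,18] -10+36=26 d=1 * → r--
[1,17] -10+34=24 d=1 → l++
[2,17] -8+34=26 d=1 → r--
[2,16] -8+31=23 d=2 → l++
[3,16] -7+31=24 d=1 → l++
[4,16] -6+31=25 d=0 * → stop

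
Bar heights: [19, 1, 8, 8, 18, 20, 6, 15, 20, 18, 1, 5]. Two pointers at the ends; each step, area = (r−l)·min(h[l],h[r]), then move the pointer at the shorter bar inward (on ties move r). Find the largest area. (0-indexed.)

l=0 r=11: min(19,5)*11=55 best=55 *, r--
l=0 r=10: min(19,1)*10=10 best=55, r--
l=0 r=9: min(19,18)*9=162 best=162 *, r--
l=0 r=8: min(19,20)*8=152 best=162, l++
l=1 r=8: min(1,20)*7=7 best=162, l++
l=2 r=8: min(8,20)*6=48 best=162, l++
l=3 r=8: min(8,20)*5=40 best=162, l++
l=4 r=8: min(18,20)*4=72 best=162, l++
l=5 r=8: min(20,20)*3=60 best=162, r--
l=5 r=7: min(20,15)*2=30 best=162, r--
l=5 r=6: min(20,6)*1=6 best=162, r--

max area = 162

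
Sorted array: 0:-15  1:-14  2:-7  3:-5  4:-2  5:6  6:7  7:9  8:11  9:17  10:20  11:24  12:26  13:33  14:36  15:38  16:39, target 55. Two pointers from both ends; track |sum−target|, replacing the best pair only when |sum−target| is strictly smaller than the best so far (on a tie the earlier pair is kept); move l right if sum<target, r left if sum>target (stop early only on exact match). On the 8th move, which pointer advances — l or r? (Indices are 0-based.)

[0,16] -15+39=24 d=31 * → l++
[1,16] -14+39=25 d=30 * → l++
[2,16] -7+39=32 d=23 * → l++
[3,16] -5+39=34 d=21 * → l++
[4,16] -2+39=37 d=18 * → l++
[5,16] 6+39=45 d=10 * → l++
[6,16] 7+39=46 d=9 * → l++
[7,16] 9+39=48 d=7 * → l++

l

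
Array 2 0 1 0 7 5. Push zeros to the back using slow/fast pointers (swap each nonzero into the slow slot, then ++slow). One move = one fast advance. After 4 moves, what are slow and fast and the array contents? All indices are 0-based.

(s=0,f=0) a[fast]=2≠0 swap→a[0]=2 → slow++,fast++
(s=1,f=1) a[fast]=0 → fast++
(s=1,f=2) a[fast]=1≠0 swap→a[1]=1 → slow++,fast++
(s=2,f=3) a[fast]=0 → fast++

slow=2, fast=4, a=[2, 1, 0, 0, 7, 5]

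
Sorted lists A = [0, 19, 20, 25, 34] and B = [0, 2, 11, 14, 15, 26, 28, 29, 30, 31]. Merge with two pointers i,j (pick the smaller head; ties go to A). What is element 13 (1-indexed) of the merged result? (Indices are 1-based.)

merged[13] = 30

i=1 j=1: A[i]=0<=B[j]=0 take 0, i++
i=2 j=1: A[i]=19>B[j]=0 take 0, j++
i=2 j=2: A[i]=19>B[j]=2 take 2, j++
i=2 j=3: A[i]=19>B[j]=11 take 11, j++
i=2 j=4: A[i]=19>B[j]=14 take 14, j++
i=2 j=5: A[i]=19>B[j]=15 take 15, j++
i=2 j=6: A[i]=19<=B[j]=26 take 19, i++
i=3 j=6: A[i]=20<=B[j]=26 take 20, i++
i=4 j=6: A[i]=25<=B[j]=26 take 25, i++
i=5 j=6: A[i]=34>B[j]=26 take 26, j++
i=5 j=7: A[i]=34>B[j]=28 take 28, j++
i=5 j=8: A[i]=34>B[j]=29 take 29, j++
i=5 j=9: A[i]=34>B[j]=30 take 30, j++
i=5 j=10: A[i]=34>B[j]=31 take 31, j++
i=5 j=11: B done, take A[i]=34, i++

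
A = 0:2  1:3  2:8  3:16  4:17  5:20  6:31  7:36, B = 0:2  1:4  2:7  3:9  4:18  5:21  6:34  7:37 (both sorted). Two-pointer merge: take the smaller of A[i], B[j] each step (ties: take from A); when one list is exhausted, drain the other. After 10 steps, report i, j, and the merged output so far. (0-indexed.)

[i=0,j=0] A[i]=2<=B[j]=2 take 2 → i++
[i=1,j=0] A[i]=3>B[j]=2 take 2 → j++
[i=1,j=1] A[i]=3<=B[j]=4 take 3 → i++
[i=2,j=1] A[i]=8>B[j]=4 take 4 → j++
[i=2,j=2] A[i]=8>B[j]=7 take 7 → j++
[i=2,j=3] A[i]=8<=B[j]=9 take 8 → i++
[i=3,j=3] A[i]=16>B[j]=9 take 9 → j++
[i=3,j=4] A[i]=16<=B[j]=18 take 16 → i++
[i=4,j=4] A[i]=17<=B[j]=18 take 17 → i++
[i=5,j=4] A[i]=20>B[j]=18 take 18 → j++

i=5, j=5, merged so far=[2, 2, 3, 4, 7, 8, 9, 16, 17, 18]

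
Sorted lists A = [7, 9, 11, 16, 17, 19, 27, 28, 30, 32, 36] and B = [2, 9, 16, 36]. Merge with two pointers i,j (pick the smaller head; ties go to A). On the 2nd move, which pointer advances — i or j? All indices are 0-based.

i=0 j=0: A[i]=7>B[j]=2 take 2, j++
i=0 j=1: A[i]=7<=B[j]=9 take 7, i++

i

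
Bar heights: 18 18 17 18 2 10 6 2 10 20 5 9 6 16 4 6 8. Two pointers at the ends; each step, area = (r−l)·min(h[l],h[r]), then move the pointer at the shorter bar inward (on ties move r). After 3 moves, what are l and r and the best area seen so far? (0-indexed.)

l=0, r=13, best area=128

[0,16] min(18,8)*16=128 best=128 * → r--
[0,15] min(18,6)*15=90 best=128 → r--
[0,14] min(18,4)*14=56 best=128 → r--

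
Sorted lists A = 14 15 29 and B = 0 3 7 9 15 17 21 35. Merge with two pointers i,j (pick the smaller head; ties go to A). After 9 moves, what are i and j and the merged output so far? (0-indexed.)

[i=0,j=0] A[i]=14>B[j]=0 take 0 → j++
[i=0,j=1] A[i]=14>B[j]=3 take 3 → j++
[i=0,j=2] A[i]=14>B[j]=7 take 7 → j++
[i=0,j=3] A[i]=14>B[j]=9 take 9 → j++
[i=0,j=4] A[i]=14<=B[j]=15 take 14 → i++
[i=1,j=4] A[i]=15<=B[j]=15 take 15 → i++
[i=2,j=4] A[i]=29>B[j]=15 take 15 → j++
[i=2,j=5] A[i]=29>B[j]=17 take 17 → j++
[i=2,j=6] A[i]=29>B[j]=21 take 21 → j++

i=2, j=7, merged so far=[0, 3, 7, 9, 14, 15, 15, 17, 21]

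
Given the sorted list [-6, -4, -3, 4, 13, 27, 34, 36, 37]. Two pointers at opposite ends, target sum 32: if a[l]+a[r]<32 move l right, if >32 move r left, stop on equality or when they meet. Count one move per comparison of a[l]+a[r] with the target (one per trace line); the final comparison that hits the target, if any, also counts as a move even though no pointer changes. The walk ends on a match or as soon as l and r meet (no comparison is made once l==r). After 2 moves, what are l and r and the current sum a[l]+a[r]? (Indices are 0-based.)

l=1, r=7, sum=32

l=0 r=8: -6+37=31 <32, l++
l=1 r=8: -4+37=33 >32, r--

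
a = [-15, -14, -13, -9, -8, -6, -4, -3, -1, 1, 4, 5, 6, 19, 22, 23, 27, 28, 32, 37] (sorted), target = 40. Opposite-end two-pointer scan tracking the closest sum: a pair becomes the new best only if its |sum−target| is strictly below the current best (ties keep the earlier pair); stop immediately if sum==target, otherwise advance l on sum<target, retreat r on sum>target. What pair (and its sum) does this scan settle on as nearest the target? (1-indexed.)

pair (4, 37) with sum 41 (|Δ|=1)

l=1 r=20: -15+37=22 d=18 *, l++
l=2 r=20: -14+37=23 d=17 *, l++
l=3 r=20: -13+37=24 d=16 *, l++
l=4 r=20: -9+37=28 d=12 *, l++
l=5 r=20: -8+37=29 d=11 *, l++
l=6 r=20: -6+37=31 d=9 *, l++
l=7 r=20: -4+37=33 d=7 *, l++
l=8 r=20: -3+37=34 d=6 *, l++
l=9 r=20: -1+37=36 d=4 *, l++
l=10 r=20: 1+37=38 d=2 *, l++
l=11 r=20: 4+37=41 d=1 *, r--
l=11 r=19: 4+32=36 d=4, l++
l=12 r=19: 5+32=37 d=3, l++
l=13 r=19: 6+32=38 d=2, l++
l=14 r=19: 19+32=51 d=11, r--
l=14 r=18: 19+28=47 d=7, r--
l=14 r=17: 19+27=46 d=6, r--
l=14 r=16: 19+23=42 d=2, r--
l=14 r=15: 19+22=41 d=1, r--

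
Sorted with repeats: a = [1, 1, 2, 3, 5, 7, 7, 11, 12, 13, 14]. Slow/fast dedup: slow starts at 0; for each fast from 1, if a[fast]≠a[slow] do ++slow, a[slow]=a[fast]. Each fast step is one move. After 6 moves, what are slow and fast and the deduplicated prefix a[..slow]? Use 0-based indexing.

slow=4, fast=7, prefix=[1, 2, 3, 5, 7]

(s=0,f=1) a[fast]=1=a[slow] dup → fast++
(s=0,f=2) a[fast]=2≠a[slow]=1 write a[1]=2 → slow++,fast++
(s=1,f=3) a[fast]=3≠a[slow]=2 write a[2]=3 → slow++,fast++
(s=2,f=4) a[fast]=5≠a[slow]=3 write a[3]=5 → slow++,fast++
(s=3,f=5) a[fast]=7≠a[slow]=5 write a[4]=7 → slow++,fast++
(s=4,f=6) a[fast]=7=a[slow] dup → fast++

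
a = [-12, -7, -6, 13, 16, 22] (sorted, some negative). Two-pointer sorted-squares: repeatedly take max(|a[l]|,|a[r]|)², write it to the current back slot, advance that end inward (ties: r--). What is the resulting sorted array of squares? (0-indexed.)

[36, 49, 144, 169, 256, 484]

[0,5] |-12|<=|22| out[5]=484 → r--
[0,4] |-12|<=|16| out[4]=256 → r--
[0,3] |-12|<=|13| out[3]=169 → r--
[0,2] |-12|>|-6| out[2]=144 → l++
[1,2] |-7|>|-6| out[1]=49 → l++
[2,2] |-6|<=|-6| out[0]=36 → r--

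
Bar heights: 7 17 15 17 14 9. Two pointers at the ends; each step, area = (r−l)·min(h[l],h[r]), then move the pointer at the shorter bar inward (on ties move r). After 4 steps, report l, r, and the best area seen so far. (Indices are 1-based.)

l=2, r=3, best area=42

[1,6] min(7,9)*5=35 best=35 * → l++
[2,6] min(17,9)*4=36 best=36 * → r--
[2,5] min(17,14)*3=42 best=42 * → r--
[2,4] min(17,17)*2=34 best=42 → r--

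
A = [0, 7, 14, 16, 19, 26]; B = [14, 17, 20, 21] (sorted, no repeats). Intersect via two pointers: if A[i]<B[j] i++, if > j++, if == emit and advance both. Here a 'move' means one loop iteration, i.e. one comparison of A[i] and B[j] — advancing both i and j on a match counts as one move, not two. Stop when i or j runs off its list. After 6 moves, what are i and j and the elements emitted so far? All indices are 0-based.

i=0 j=0: 0<14, i++
i=1 j=0: 7<14, i++
i=2 j=0: 14==14 emit, i++,j++
i=3 j=1: 16<17, i++
i=4 j=1: 19>17, j++
i=4 j=2: 19<20, i++

i=5, j=2, emitted=[14]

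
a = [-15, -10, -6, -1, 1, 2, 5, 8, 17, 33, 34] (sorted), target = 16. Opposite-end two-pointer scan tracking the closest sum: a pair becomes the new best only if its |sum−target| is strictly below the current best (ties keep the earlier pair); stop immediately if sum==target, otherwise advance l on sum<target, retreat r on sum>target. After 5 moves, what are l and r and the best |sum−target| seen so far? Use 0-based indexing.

l=3, r=8, best |Δ|=2

l=0 r=10: -15+34=19 d=3 *, r--
l=0 r=9: -15+33=18 d=2 *, r--
l=0 r=8: -15+17=2 d=14, l++
l=1 r=8: -10+17=7 d=9, l++
l=2 r=8: -6+17=11 d=5, l++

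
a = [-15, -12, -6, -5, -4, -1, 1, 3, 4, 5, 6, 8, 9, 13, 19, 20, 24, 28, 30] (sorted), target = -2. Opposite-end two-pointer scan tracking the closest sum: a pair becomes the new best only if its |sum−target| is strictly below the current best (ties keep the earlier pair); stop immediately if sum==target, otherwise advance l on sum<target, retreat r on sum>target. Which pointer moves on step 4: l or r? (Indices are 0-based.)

l=0 r=18: -15+30=15 d=17 *, r--
l=0 r=17: -15+28=13 d=15 *, r--
l=0 r=16: -15+24=9 d=11 *, r--
l=0 r=15: -15+20=5 d=7 *, r--

r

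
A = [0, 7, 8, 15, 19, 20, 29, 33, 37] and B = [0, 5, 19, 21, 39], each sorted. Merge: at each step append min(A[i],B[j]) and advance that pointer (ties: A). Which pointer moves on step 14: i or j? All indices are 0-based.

[i=0,j=0] A[i]=0<=B[j]=0 take 0 → i++
[i=1,j=0] A[i]=7>B[j]=0 take 0 → j++
[i=1,j=1] A[i]=7>B[j]=5 take 5 → j++
[i=1,j=2] A[i]=7<=B[j]=19 take 7 → i++
[i=2,j=2] A[i]=8<=B[j]=19 take 8 → i++
[i=3,j=2] A[i]=15<=B[j]=19 take 15 → i++
[i=4,j=2] A[i]=19<=B[j]=19 take 19 → i++
[i=5,j=2] A[i]=20>B[j]=19 take 19 → j++
[i=5,j=3] A[i]=20<=B[j]=21 take 20 → i++
[i=6,j=3] A[i]=29>B[j]=21 take 21 → j++
[i=6,j=4] A[i]=29<=B[j]=39 take 29 → i++
[i=7,j=4] A[i]=33<=B[j]=39 take 33 → i++
[i=8,j=4] A[i]=37<=B[j]=39 take 37 → i++
[i=9,j=4] A done, take B[j]=39 → j++

j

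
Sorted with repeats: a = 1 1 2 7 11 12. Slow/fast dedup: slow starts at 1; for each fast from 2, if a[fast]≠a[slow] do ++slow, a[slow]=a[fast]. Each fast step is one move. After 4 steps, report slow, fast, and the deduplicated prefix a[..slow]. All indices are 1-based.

slow=4, fast=6, prefix=[1, 2, 7, 11]

(s=1,f=2) a[fast]=1=a[slow] dup → fast++
(s=1,f=3) a[fast]=2≠a[slow]=1 write a[2]=2 → slow++,fast++
(s=2,f=4) a[fast]=7≠a[slow]=2 write a[3]=7 → slow++,fast++
(s=3,f=5) a[fast]=11≠a[slow]=7 write a[4]=11 → slow++,fast++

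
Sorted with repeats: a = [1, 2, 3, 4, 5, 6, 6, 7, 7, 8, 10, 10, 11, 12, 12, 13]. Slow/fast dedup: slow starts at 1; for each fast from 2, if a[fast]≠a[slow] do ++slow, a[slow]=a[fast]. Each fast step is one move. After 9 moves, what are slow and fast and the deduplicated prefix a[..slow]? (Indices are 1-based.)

(s=1,f=2) a[fast]=2≠a[slow]=1 write a[2]=2 → slow++,fast++
(s=2,f=3) a[fast]=3≠a[slow]=2 write a[3]=3 → slow++,fast++
(s=3,f=4) a[fast]=4≠a[slow]=3 write a[4]=4 → slow++,fast++
(s=4,f=5) a[fast]=5≠a[slow]=4 write a[5]=5 → slow++,fast++
(s=5,f=6) a[fast]=6≠a[slow]=5 write a[6]=6 → slow++,fast++
(s=6,f=7) a[fast]=6=a[slow] dup → fast++
(s=6,f=8) a[fast]=7≠a[slow]=6 write a[7]=7 → slow++,fast++
(s=7,f=9) a[fast]=7=a[slow] dup → fast++
(s=7,f=10) a[fast]=8≠a[slow]=7 write a[8]=8 → slow++,fast++

slow=8, fast=11, prefix=[1, 2, 3, 4, 5, 6, 7, 8]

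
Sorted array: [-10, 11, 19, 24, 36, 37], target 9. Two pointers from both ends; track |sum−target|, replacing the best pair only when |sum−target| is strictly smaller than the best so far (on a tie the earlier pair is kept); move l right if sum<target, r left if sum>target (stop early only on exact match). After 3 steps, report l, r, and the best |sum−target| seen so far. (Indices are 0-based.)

l=0 r=5: -10+37=27 d=18 *, r--
l=0 r=4: -10+36=26 d=17 *, r--
l=0 r=3: -10+24=14 d=5 *, r--

l=0, r=2, best |Δ|=5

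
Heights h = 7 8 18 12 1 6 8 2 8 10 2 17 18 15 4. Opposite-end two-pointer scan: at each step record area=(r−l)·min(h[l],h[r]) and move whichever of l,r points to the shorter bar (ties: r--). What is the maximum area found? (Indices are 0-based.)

l=0 r=14: min(7,4)*14=56 best=56 *, r--
l=0 r=13: min(7,15)*13=91 best=91 *, l++
l=1 r=13: min(8,15)*12=96 best=96 *, l++
l=2 r=13: min(18,15)*11=165 best=165 *, r--
l=2 r=12: min(18,18)*10=180 best=180 *, r--
l=2 r=11: min(18,17)*9=153 best=180, r--
l=2 r=10: min(18,2)*8=16 best=180, r--
l=2 r=9: min(18,10)*7=70 best=180, r--
l=2 r=8: min(18,8)*6=48 best=180, r--
l=2 r=7: min(18,2)*5=10 best=180, r--
l=2 r=6: min(18,8)*4=32 best=180, r--
l=2 r=5: min(18,6)*3=18 best=180, r--
l=2 r=4: min(18,1)*2=2 best=180, r--
l=2 r=3: min(18,12)*1=12 best=180, r--

max area = 180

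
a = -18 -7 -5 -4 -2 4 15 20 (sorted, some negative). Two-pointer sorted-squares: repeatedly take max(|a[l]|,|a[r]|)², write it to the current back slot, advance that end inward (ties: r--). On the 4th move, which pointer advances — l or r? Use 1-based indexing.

l=1 r=8: |-18|<=|20| out[8]=400, r--
l=1 r=7: |-18|>|15| out[7]=324, l++
l=2 r=7: |-7|<=|15| out[6]=225, r--
l=2 r=6: |-7|>|4| out[5]=49, l++

l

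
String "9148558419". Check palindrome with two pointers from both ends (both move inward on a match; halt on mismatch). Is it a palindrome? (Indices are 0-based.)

[0,9] '9'=='9' → l++,r--
[1,8] '1'=='1' → l++,r--
[2,7] '4'=='4' → l++,r--
[3,6] '8'=='8' → l++,r--
[4,5] '5'=='5' → l++,r--

palindrome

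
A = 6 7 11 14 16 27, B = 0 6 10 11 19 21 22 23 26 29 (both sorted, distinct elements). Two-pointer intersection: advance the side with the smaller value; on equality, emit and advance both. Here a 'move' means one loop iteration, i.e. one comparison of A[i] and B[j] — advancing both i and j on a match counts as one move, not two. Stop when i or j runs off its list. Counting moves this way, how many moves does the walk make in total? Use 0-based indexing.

13 moves

[i=0,j=0] 6>0 → j++
[i=0,j=1] 6==6 emit → i++,j++
[i=1,j=2] 7<10 → i++
[i=2,j=2] 11>10 → j++
[i=2,j=3] 11==11 emit → i++,j++
[i=3,j=4] 14<19 → i++
[i=4,j=4] 16<19 → i++
[i=5,j=4] 27>19 → j++
[i=5,j=5] 27>21 → j++
[i=5,j=6] 27>22 → j++
[i=5,j=7] 27>23 → j++
[i=5,j=8] 27>26 → j++
[i=5,j=9] 27<29 → i++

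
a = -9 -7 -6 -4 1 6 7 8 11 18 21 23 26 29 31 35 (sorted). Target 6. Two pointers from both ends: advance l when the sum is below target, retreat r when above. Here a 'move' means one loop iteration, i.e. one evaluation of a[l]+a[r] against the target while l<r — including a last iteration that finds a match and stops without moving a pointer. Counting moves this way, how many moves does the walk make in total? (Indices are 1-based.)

l=1 r=16: -9+35=26 >6, r--
l=1 r=15: -9+31=22 >6, r--
l=1 r=14: -9+29=20 >6, r--
l=1 r=13: -9+26=17 >6, r--
l=1 r=12: -9+23=14 >6, r--
l=1 r=11: -9+21=12 >6, r--
l=1 r=10: -9+18=9 >6, r--
l=1 r=9: -9+11=2 <6, l++
l=2 r=9: -7+11=4 <6, l++
l=3 r=9: -6+11=5 <6, l++
l=4 r=9: -4+11=7 >6, r--
l=4 r=8: -4+8=4 <6, l++
l=5 r=8: 1+8=9 >6, r--
l=5 r=7: 1+7=8 >6, r--
l=5 r=6: 1+6=7 >6, r--

15 moves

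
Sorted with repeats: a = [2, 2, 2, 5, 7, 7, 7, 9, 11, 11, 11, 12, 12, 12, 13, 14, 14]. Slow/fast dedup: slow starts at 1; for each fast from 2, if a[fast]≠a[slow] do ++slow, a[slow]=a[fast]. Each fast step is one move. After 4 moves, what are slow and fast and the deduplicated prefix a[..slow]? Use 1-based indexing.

slow=1 fast=2: a[fast]=2=a[slow] dup, fast++
slow=1 fast=3: a[fast]=2=a[slow] dup, fast++
slow=1 fast=4: a[fast]=5≠a[slow]=2 write a[2]=5, slow++,fast++
slow=2 fast=5: a[fast]=7≠a[slow]=5 write a[3]=7, slow++,fast++

slow=3, fast=6, prefix=[2, 5, 7]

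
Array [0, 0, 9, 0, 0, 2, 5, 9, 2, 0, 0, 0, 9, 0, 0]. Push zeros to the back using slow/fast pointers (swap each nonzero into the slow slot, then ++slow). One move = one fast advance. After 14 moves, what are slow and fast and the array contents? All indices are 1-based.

(s=1,f=1) a[fast]=0 → fast++
(s=1,f=2) a[fast]=0 → fast++
(s=1,f=3) a[fast]=9≠0 swap→a[1]=9 → slow++,fast++
(s=2,f=4) a[fast]=0 → fast++
(s=2,f=5) a[fast]=0 → fast++
(s=2,f=6) a[fast]=2≠0 swap→a[2]=2 → slow++,fast++
(s=3,f=7) a[fast]=5≠0 swap→a[3]=5 → slow++,fast++
(s=4,f=8) a[fast]=9≠0 swap→a[4]=9 → slow++,fast++
(s=5,f=9) a[fast]=2≠0 swap→a[5]=2 → slow++,fast++
(s=6,f=10) a[fast]=0 → fast++
(s=6,f=11) a[fast]=0 → fast++
(s=6,f=12) a[fast]=0 → fast++
(s=6,f=13) a[fast]=9≠0 swap→a[6]=9 → slow++,fast++
(s=7,f=14) a[fast]=0 → fast++

slow=7, fast=15, a=[9, 2, 5, 9, 2, 9, 0, 0, 0, 0, 0, 0, 0, 0, 0]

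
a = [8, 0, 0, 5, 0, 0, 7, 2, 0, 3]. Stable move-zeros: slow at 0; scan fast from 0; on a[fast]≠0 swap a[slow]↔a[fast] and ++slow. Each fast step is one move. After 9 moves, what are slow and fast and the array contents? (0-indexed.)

slow=4, fast=9, a=[8, 5, 7, 2, 0, 0, 0, 0, 0, 3]

slow=0 fast=0: a[fast]=8≠0 swap→a[0]=8, slow++,fast++
slow=1 fast=1: a[fast]=0, fast++
slow=1 fast=2: a[fast]=0, fast++
slow=1 fast=3: a[fast]=5≠0 swap→a[1]=5, slow++,fast++
slow=2 fast=4: a[fast]=0, fast++
slow=2 fast=5: a[fast]=0, fast++
slow=2 fast=6: a[fast]=7≠0 swap→a[2]=7, slow++,fast++
slow=3 fast=7: a[fast]=2≠0 swap→a[3]=2, slow++,fast++
slow=4 fast=8: a[fast]=0, fast++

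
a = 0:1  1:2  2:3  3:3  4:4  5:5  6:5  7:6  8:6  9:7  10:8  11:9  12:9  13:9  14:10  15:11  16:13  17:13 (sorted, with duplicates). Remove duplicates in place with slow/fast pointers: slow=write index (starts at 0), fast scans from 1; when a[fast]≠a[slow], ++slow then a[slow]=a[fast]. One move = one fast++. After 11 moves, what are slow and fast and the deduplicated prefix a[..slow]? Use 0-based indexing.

(s=0,f=1) a[fast]=2≠a[slow]=1 write a[1]=2 → slow++,fast++
(s=1,f=2) a[fast]=3≠a[slow]=2 write a[2]=3 → slow++,fast++
(s=2,f=3) a[fast]=3=a[slow] dup → fast++
(s=2,f=4) a[fast]=4≠a[slow]=3 write a[3]=4 → slow++,fast++
(s=3,f=5) a[fast]=5≠a[slow]=4 write a[4]=5 → slow++,fast++
(s=4,f=6) a[fast]=5=a[slow] dup → fast++
(s=4,f=7) a[fast]=6≠a[slow]=5 write a[5]=6 → slow++,fast++
(s=5,f=8) a[fast]=6=a[slow] dup → fast++
(s=5,f=9) a[fast]=7≠a[slow]=6 write a[6]=7 → slow++,fast++
(s=6,f=10) a[fast]=8≠a[slow]=7 write a[7]=8 → slow++,fast++
(s=7,f=11) a[fast]=9≠a[slow]=8 write a[8]=9 → slow++,fast++

slow=8, fast=12, prefix=[1, 2, 3, 4, 5, 6, 7, 8, 9]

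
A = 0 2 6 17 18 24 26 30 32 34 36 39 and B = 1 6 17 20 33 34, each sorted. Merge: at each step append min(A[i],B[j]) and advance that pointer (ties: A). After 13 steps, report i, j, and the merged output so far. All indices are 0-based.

i=9, j=4, merged so far=[0, 1, 2, 6, 6, 17, 17, 18, 20, 24, 26, 30, 32]

i=0 j=0: A[i]=0<=B[j]=1 take 0, i++
i=1 j=0: A[i]=2>B[j]=1 take 1, j++
i=1 j=1: A[i]=2<=B[j]=6 take 2, i++
i=2 j=1: A[i]=6<=B[j]=6 take 6, i++
i=3 j=1: A[i]=17>B[j]=6 take 6, j++
i=3 j=2: A[i]=17<=B[j]=17 take 17, i++
i=4 j=2: A[i]=18>B[j]=17 take 17, j++
i=4 j=3: A[i]=18<=B[j]=20 take 18, i++
i=5 j=3: A[i]=24>B[j]=20 take 20, j++
i=5 j=4: A[i]=24<=B[j]=33 take 24, i++
i=6 j=4: A[i]=26<=B[j]=33 take 26, i++
i=7 j=4: A[i]=30<=B[j]=33 take 30, i++
i=8 j=4: A[i]=32<=B[j]=33 take 32, i++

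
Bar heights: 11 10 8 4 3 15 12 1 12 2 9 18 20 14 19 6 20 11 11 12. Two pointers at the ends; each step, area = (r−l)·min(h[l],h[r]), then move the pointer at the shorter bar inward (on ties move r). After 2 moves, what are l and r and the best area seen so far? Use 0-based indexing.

l=0 r=19: min(11,12)*19=209 best=209 *, l++
l=1 r=19: min(10,12)*18=180 best=209, l++

l=2, r=19, best area=209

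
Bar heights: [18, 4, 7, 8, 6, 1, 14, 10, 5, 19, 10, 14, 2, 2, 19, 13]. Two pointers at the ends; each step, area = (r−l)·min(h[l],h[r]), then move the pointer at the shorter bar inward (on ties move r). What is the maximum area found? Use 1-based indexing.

l=1 r=16: min(18,13)*15=195 best=195 *, r--
l=1 r=15: min(18,19)*14=252 best=252 *, l++
l=2 r=15: min(4,19)*13=52 best=252, l++
l=3 r=15: min(7,19)*12=84 best=252, l++
l=4 r=15: min(8,19)*11=88 best=252, l++
l=5 r=15: min(6,19)*10=60 best=252, l++
l=6 r=15: min(1,19)*9=9 best=252, l++
l=7 r=15: min(14,19)*8=112 best=252, l++
l=8 r=15: min(10,19)*7=70 best=252, l++
l=9 r=15: min(5,19)*6=30 best=252, l++
l=10 r=15: min(19,19)*5=95 best=252, r--
l=10 r=14: min(19,2)*4=8 best=252, r--
l=10 r=13: min(19,2)*3=6 best=252, r--
l=10 r=12: min(19,14)*2=28 best=252, r--
l=10 r=11: min(19,10)*1=10 best=252, r--

max area = 252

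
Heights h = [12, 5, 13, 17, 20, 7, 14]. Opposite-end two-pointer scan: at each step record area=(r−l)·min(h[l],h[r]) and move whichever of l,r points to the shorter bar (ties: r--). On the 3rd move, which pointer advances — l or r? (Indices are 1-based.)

l=1 r=7: min(12,14)*6=72 best=72 *, l++
l=2 r=7: min(5,14)*5=25 best=72, l++
l=3 r=7: min(13,14)*4=52 best=72, l++

l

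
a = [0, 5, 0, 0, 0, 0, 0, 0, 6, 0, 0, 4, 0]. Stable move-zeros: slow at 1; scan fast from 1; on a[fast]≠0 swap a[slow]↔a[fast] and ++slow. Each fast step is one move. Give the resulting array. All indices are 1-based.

[5, 6, 4, 0, 0, 0, 0, 0, 0, 0, 0, 0, 0]

slow=1 fast=1: a[fast]=0, fast++
slow=1 fast=2: a[fast]=5≠0 swap→a[1]=5, slow++,fast++
slow=2 fast=3: a[fast]=0, fast++
slow=2 fast=4: a[fast]=0, fast++
slow=2 fast=5: a[fast]=0, fast++
slow=2 fast=6: a[fast]=0, fast++
slow=2 fast=7: a[fast]=0, fast++
slow=2 fast=8: a[fast]=0, fast++
slow=2 fast=9: a[fast]=6≠0 swap→a[2]=6, slow++,fast++
slow=3 fast=10: a[fast]=0, fast++
slow=3 fast=11: a[fast]=0, fast++
slow=3 fast=12: a[fast]=4≠0 swap→a[3]=4, slow++,fast++
slow=4 fast=13: a[fast]=0, fast++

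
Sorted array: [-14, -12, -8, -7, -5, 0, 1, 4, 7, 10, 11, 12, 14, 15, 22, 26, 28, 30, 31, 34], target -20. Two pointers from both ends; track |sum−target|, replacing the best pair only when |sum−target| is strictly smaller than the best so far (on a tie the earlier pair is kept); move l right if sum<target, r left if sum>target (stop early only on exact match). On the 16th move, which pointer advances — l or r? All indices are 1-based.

r

[1,20] -14+34=20 d=40 * → r--
[1,19] -14+31=17 d=37 * → r--
[1,18] -14+30=16 d=36 * → r--
[1,17] -14+28=14 d=34 * → r--
[1,16] -14+26=12 d=32 * → r--
[1,15] -14+22=8 d=28 * → r--
[1,14] -14+15=1 d=21 * → r--
[1,13] -14+14=0 d=20 * → r--
[1,12] -14+12=-2 d=18 * → r--
[1,11] -14+11=-3 d=17 * → r--
[1,10] -14+10=-4 d=16 * → r--
[1,9] -14+7=-7 d=13 * → r--
[1,8] -14+4=-10 d=10 * → r--
[1,7] -14+1=-13 d=7 * → r--
[1,6] -14+0=-14 d=6 * → r--
[1,5] -14+-5=-19 d=1 * → r--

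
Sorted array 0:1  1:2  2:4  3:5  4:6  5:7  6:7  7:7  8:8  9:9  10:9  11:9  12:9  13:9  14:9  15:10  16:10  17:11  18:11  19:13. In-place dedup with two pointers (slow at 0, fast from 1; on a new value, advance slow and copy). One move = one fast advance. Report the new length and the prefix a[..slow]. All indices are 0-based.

(s=0,f=1) a[fast]=2≠a[slow]=1 write a[1]=2 → slow++,fast++
(s=1,f=2) a[fast]=4≠a[slow]=2 write a[2]=4 → slow++,fast++
(s=2,f=3) a[fast]=5≠a[slow]=4 write a[3]=5 → slow++,fast++
(s=3,f=4) a[fast]=6≠a[slow]=5 write a[4]=6 → slow++,fast++
(s=4,f=5) a[fast]=7≠a[slow]=6 write a[5]=7 → slow++,fast++
(s=5,f=6) a[fast]=7=a[slow] dup → fast++
(s=5,f=7) a[fast]=7=a[slow] dup → fast++
(s=5,f=8) a[fast]=8≠a[slow]=7 write a[6]=8 → slow++,fast++
(s=6,f=9) a[fast]=9≠a[slow]=8 write a[7]=9 → slow++,fast++
(s=7,f=10) a[fast]=9=a[slow] dup → fast++
(s=7,f=11) a[fast]=9=a[slow] dup → fast++
(s=7,f=12) a[fast]=9=a[slow] dup → fast++
(s=7,f=13) a[fast]=9=a[slow] dup → fast++
(s=7,f=14) a[fast]=9=a[slow] dup → fast++
(s=7,f=15) a[fast]=10≠a[slow]=9 write a[8]=10 → slow++,fast++
(s=8,f=16) a[fast]=10=a[slow] dup → fast++
(s=8,f=17) a[fast]=11≠a[slow]=10 write a[9]=11 → slow++,fast++
(s=9,f=18) a[fast]=11=a[slow] dup → fast++
(s=9,f=19) a[fast]=13≠a[slow]=11 write a[10]=13 → slow++,fast++

length 11; prefix = [1, 2, 4, 5, 6, 7, 8, 9, 10, 11, 13]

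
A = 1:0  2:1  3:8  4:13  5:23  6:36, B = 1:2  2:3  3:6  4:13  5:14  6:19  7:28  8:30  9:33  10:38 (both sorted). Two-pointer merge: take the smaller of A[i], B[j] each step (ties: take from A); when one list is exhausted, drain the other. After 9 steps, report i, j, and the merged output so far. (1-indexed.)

i=5, j=6, merged so far=[0, 1, 2, 3, 6, 8, 13, 13, 14]

[i=1,j=1] A[i]=0<=B[j]=2 take 0 → i++
[i=2,j=1] A[i]=1<=B[j]=2 take 1 → i++
[i=3,j=1] A[i]=8>B[j]=2 take 2 → j++
[i=3,j=2] A[i]=8>B[j]=3 take 3 → j++
[i=3,j=3] A[i]=8>B[j]=6 take 6 → j++
[i=3,j=4] A[i]=8<=B[j]=13 take 8 → i++
[i=4,j=4] A[i]=13<=B[j]=13 take 13 → i++
[i=5,j=4] A[i]=23>B[j]=13 take 13 → j++
[i=5,j=5] A[i]=23>B[j]=14 take 14 → j++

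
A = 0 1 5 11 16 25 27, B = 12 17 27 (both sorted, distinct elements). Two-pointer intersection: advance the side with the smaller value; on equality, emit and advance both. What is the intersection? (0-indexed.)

[i=0,j=0] 0<12 → i++
[i=1,j=0] 1<12 → i++
[i=2,j=0] 5<12 → i++
[i=3,j=0] 11<12 → i++
[i=4,j=0] 16>12 → j++
[i=4,j=1] 16<17 → i++
[i=5,j=1] 25>17 → j++
[i=5,j=2] 25<27 → i++
[i=6,j=2] 27==27 emit → i++,j++

intersection = [27]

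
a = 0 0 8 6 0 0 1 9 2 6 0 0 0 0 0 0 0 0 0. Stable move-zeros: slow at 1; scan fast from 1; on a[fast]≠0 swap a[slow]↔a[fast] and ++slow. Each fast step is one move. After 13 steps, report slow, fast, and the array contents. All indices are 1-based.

(s=1,f=1) a[fast]=0 → fast++
(s=1,f=2) a[fast]=0 → fast++
(s=1,f=3) a[fast]=8≠0 swap→a[1]=8 → slow++,fast++
(s=2,f=4) a[fast]=6≠0 swap→a[2]=6 → slow++,fast++
(s=3,f=5) a[fast]=0 → fast++
(s=3,f=6) a[fast]=0 → fast++
(s=3,f=7) a[fast]=1≠0 swap→a[3]=1 → slow++,fast++
(s=4,f=8) a[fast]=9≠0 swap→a[4]=9 → slow++,fast++
(s=5,f=9) a[fast]=2≠0 swap→a[5]=2 → slow++,fast++
(s=6,f=10) a[fast]=6≠0 swap→a[6]=6 → slow++,fast++
(s=7,f=11) a[fast]=0 → fast++
(s=7,f=12) a[fast]=0 → fast++
(s=7,f=13) a[fast]=0 → fast++

slow=7, fast=14, a=[8, 6, 1, 9, 2, 6, 0, 0, 0, 0, 0, 0, 0, 0, 0, 0, 0, 0, 0]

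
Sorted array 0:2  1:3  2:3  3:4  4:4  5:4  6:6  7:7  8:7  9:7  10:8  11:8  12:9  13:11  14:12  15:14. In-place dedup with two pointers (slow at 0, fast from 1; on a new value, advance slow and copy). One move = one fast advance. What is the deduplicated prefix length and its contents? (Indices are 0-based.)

(s=0,f=1) a[fast]=3≠a[slow]=2 write a[1]=3 → slow++,fast++
(s=1,f=2) a[fast]=3=a[slow] dup → fast++
(s=1,f=3) a[fast]=4≠a[slow]=3 write a[2]=4 → slow++,fast++
(s=2,f=4) a[fast]=4=a[slow] dup → fast++
(s=2,f=5) a[fast]=4=a[slow] dup → fast++
(s=2,f=6) a[fast]=6≠a[slow]=4 write a[3]=6 → slow++,fast++
(s=3,f=7) a[fast]=7≠a[slow]=6 write a[4]=7 → slow++,fast++
(s=4,f=8) a[fast]=7=a[slow] dup → fast++
(s=4,f=9) a[fast]=7=a[slow] dup → fast++
(s=4,f=10) a[fast]=8≠a[slow]=7 write a[5]=8 → slow++,fast++
(s=5,f=11) a[fast]=8=a[slow] dup → fast++
(s=5,f=12) a[fast]=9≠a[slow]=8 write a[6]=9 → slow++,fast++
(s=6,f=13) a[fast]=11≠a[slow]=9 write a[7]=11 → slow++,fast++
(s=7,f=14) a[fast]=12≠a[slow]=11 write a[8]=12 → slow++,fast++
(s=8,f=15) a[fast]=14≠a[slow]=12 write a[9]=14 → slow++,fast++

length 10; prefix = [2, 3, 4, 6, 7, 8, 9, 11, 12, 14]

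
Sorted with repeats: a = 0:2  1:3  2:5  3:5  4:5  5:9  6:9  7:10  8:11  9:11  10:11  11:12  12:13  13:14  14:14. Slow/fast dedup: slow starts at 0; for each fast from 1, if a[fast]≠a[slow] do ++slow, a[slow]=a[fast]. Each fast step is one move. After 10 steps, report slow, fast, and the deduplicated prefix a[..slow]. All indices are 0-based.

slow=5, fast=11, prefix=[2, 3, 5, 9, 10, 11]

(s=0,f=1) a[fast]=3≠a[slow]=2 write a[1]=3 → slow++,fast++
(s=1,f=2) a[fast]=5≠a[slow]=3 write a[2]=5 → slow++,fast++
(s=2,f=3) a[fast]=5=a[slow] dup → fast++
(s=2,f=4) a[fast]=5=a[slow] dup → fast++
(s=2,f=5) a[fast]=9≠a[slow]=5 write a[3]=9 → slow++,fast++
(s=3,f=6) a[fast]=9=a[slow] dup → fast++
(s=3,f=7) a[fast]=10≠a[slow]=9 write a[4]=10 → slow++,fast++
(s=4,f=8) a[fast]=11≠a[slow]=10 write a[5]=11 → slow++,fast++
(s=5,f=9) a[fast]=11=a[slow] dup → fast++
(s=5,f=10) a[fast]=11=a[slow] dup → fast++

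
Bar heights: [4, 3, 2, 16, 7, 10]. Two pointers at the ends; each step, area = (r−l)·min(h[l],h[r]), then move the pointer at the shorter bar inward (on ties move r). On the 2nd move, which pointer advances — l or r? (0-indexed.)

l=0 r=5: min(4,10)*5=20 best=20 *, l++
l=1 r=5: min(3,10)*4=12 best=20, l++

l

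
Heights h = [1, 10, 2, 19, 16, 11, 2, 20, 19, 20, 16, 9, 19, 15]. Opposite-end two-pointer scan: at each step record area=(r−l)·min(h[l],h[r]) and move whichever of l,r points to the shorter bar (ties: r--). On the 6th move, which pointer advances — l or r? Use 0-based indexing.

[0,13] min(1,15)*13=13 best=13 * → l++
[1,13] min(10,15)*12=120 best=120 * → l++
[2,13] min(2,15)*11=22 best=120 → l++
[3,13] min(19,15)*10=150 best=150 * → r--
[3,12] min(19,19)*9=171 best=171 * → r--
[3,11] min(19,9)*8=72 best=171 → r--

r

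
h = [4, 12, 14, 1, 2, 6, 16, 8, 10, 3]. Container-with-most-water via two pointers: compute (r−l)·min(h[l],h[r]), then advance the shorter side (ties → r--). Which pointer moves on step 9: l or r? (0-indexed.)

l

l=0 r=9: min(4,3)*9=27 best=27 *, r--
l=0 r=8: min(4,10)*8=32 best=32 *, l++
l=1 r=8: min(12,10)*7=70 best=70 *, r--
l=1 r=7: min(12,8)*6=48 best=70, r--
l=1 r=6: min(12,16)*5=60 best=70, l++
l=2 r=6: min(14,16)*4=56 best=70, l++
l=3 r=6: min(1,16)*3=3 best=70, l++
l=4 r=6: min(2,16)*2=4 best=70, l++
l=5 r=6: min(6,16)*1=6 best=70, l++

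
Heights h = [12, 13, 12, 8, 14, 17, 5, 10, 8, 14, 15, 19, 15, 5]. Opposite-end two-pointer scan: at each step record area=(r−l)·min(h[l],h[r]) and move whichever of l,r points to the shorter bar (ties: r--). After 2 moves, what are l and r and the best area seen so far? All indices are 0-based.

l=0 r=13: min(12,5)*13=65 best=65 *, r--
l=0 r=12: min(12,15)*12=144 best=144 *, l++

l=1, r=12, best area=144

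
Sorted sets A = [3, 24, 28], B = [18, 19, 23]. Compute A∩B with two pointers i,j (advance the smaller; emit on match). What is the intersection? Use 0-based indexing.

[i=0,j=0] 3<18 → i++
[i=1,j=0] 24>18 → j++
[i=1,j=1] 24>19 → j++
[i=1,j=2] 24>23 → j++

intersection = []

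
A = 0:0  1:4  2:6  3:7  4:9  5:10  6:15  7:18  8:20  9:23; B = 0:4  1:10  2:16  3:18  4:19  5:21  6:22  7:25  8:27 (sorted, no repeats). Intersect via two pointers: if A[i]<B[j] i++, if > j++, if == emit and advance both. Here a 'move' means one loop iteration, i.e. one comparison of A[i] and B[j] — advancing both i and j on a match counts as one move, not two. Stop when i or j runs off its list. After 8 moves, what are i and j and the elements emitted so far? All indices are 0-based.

[i=0,j=0] 0<4 → i++
[i=1,j=0] 4==4 emit → i++,j++
[i=2,j=1] 6<10 → i++
[i=3,j=1] 7<10 → i++
[i=4,j=1] 9<10 → i++
[i=5,j=1] 10==10 emit → i++,j++
[i=6,j=2] 15<16 → i++
[i=7,j=2] 18>16 → j++

i=7, j=3, emitted=[4, 10]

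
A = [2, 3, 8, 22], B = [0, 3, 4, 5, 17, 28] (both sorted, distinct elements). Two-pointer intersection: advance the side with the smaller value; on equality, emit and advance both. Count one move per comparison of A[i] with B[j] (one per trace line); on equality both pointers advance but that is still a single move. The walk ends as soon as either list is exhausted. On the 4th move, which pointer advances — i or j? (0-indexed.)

j

i=0 j=0: 2>0, j++
i=0 j=1: 2<3, i++
i=1 j=1: 3==3 emit, i++,j++
i=2 j=2: 8>4, j++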